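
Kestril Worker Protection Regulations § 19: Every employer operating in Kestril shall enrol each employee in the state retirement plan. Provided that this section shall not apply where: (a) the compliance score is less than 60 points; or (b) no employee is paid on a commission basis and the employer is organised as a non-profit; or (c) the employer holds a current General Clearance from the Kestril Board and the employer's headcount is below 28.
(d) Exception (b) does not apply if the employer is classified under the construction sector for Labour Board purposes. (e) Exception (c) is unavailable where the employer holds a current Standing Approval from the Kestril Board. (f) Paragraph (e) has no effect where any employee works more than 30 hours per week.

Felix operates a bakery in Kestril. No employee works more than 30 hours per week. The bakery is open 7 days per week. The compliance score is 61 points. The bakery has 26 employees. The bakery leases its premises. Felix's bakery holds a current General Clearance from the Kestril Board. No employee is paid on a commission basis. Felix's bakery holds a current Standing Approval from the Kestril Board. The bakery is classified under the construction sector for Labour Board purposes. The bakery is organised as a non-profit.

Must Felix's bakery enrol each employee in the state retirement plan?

Yes — Felix's bakery must enrol each employee in the state retirement plan.

Exception (a) does not apply: the compliance score is 61 points, not less than 60 points.
All of (b)'s requirements are met (no employee is paid on commission; the employer is a non-profit). But: (d) operates against (b): the bakery is classified under the construction sector. Exception (b) does not apply.
Exception (c) is satisfied on its face — a current General Clearance is held; the employer's headcount is 26, below the 28 limit. Turning to paragraphs (e)–(f): (e) is triggered — a current Standing Approval is held. (f) does not operate here (no employee exceeds 30 hours/week), so (e) stands. So (c) is unavailable.
No exception applies. The general rule governs.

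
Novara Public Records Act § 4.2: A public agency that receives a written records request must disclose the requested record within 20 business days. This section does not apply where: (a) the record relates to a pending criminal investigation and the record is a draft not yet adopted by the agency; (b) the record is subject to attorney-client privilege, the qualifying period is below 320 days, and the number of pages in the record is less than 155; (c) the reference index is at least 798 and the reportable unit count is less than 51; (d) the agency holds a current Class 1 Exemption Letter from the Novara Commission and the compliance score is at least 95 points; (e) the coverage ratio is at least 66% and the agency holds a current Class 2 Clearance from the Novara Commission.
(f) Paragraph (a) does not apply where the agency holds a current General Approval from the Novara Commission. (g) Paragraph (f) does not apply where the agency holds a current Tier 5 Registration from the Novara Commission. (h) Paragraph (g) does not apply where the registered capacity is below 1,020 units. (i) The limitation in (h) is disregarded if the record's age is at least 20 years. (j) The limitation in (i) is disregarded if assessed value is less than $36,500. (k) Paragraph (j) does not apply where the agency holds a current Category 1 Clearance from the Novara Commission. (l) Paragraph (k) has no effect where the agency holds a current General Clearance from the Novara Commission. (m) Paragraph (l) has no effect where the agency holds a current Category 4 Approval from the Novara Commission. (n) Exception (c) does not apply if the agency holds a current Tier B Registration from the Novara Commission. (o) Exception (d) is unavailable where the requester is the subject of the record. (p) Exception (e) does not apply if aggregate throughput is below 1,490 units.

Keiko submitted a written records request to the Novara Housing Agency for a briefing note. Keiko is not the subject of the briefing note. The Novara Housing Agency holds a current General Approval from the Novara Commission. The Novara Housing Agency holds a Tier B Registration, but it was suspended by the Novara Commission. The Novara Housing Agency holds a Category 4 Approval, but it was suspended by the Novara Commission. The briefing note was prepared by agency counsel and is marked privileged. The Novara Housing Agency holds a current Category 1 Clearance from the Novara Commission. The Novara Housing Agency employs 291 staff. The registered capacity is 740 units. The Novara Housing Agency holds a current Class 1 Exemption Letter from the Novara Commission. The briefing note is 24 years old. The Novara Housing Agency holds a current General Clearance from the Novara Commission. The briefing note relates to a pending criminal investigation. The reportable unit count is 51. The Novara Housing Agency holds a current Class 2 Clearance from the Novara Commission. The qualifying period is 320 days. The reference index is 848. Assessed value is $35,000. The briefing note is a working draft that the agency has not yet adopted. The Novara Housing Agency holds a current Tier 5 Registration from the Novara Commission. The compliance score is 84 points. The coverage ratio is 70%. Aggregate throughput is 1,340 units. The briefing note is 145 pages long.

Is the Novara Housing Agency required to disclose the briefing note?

Yes — the Novara Housing Agency must disclose the briefing note.

Exception (a) is satisfied on its face — the briefing note relates to a pending investigation; the briefing note is an unadopted draft. Turning to paragraphs (f)–(m): (f) applies — a current General Approval is held. (g) would limit (f) — a current Tier 5 Registration is held — but (h) sets (g) aside: (h) operates against (g): the registered capacity is 740 units, below the 1,020 units limit. (i) applies (the record's age is 24 years, meeting the 20 years threshold), but is itself disapplied by (j): (j) applies — assessed value is $35,000, less than the $36,500 limit. (k) would limit (j) — a current Category 1 Clearance is held — but (l) sets (k) aside: (l) operates — a current General Clearance is held. (m) is not triggered (the Category 4 Approval is not current), so (l) stands. So (a) is unavailable.
Exception (b) requires that the qualifying period is below 320 days; but the qualifying period is 320 days, not below 320 days, so (b) is unavailable.
Exception (c) does not apply: the reportable unit count is 51, not less than 51.
Exception (d) fails — the compliance score is 84 points, short of 95 points.
Exception (e)'s conditions are all satisfied: the coverage ratio is 70%, meeting the 66% threshold; a current Class 2 Clearance is held. But: (p) operates against (e): aggregate throughput is 1,340 units, below the 1,490 units limit. Exception (e) does not apply.
No exception displaces § 4.2.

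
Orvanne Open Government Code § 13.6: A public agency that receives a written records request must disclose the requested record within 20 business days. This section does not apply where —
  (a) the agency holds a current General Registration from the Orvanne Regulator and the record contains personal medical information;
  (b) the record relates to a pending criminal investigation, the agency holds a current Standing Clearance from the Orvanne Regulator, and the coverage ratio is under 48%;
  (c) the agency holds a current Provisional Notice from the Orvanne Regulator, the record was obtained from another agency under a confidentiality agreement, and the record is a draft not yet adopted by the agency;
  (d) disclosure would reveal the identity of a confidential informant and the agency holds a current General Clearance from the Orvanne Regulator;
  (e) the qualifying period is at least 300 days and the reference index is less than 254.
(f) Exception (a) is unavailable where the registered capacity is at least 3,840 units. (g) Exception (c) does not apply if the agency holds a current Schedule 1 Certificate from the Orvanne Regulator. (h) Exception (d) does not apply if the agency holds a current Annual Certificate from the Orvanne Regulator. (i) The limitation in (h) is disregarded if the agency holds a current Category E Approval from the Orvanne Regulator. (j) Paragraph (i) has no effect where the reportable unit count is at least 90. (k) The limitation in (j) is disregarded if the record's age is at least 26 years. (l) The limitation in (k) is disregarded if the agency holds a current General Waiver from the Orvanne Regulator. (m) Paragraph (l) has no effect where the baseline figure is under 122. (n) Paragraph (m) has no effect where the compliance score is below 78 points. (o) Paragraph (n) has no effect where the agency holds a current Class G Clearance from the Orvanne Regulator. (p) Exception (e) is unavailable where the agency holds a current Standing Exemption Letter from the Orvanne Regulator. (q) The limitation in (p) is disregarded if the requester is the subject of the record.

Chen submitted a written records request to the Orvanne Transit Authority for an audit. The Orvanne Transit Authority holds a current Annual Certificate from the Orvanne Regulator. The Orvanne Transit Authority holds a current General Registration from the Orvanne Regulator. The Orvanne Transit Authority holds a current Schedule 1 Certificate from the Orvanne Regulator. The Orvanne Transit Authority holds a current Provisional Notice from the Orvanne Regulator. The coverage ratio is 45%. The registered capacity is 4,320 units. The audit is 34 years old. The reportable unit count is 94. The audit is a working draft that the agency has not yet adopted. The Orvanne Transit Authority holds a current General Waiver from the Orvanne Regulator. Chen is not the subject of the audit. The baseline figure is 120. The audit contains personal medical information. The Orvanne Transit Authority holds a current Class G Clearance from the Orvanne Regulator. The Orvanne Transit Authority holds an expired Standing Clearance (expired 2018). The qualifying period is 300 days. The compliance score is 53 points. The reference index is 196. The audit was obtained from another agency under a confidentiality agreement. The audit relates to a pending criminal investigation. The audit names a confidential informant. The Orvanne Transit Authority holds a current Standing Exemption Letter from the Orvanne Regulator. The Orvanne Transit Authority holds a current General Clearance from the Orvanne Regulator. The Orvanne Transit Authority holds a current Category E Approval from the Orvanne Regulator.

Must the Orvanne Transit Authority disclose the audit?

No — exception (d) applies; the Orvanne Transit Authority is not required to disclose the audit.

Exception (a) is satisfied on its face — a current General Registration is held; the audit contains personal medical information. But applying paragraph (f): (f) operates — the registered capacity is 4,320 units, meeting the 3,840 units threshold. (a) is therefore removed.
Exception (b) does not apply: the Standing Clearance is not current.
Exception (c) is satisfied on its face — a current Provisional Notice is held; the audit was obtained under a confidentiality agreement; the audit is an unadopted draft. But: (g) operates against (c): a current Schedule 1 Certificate is held. Exception (c) does not apply.
Exception (d): the audit names a confidential informant; a current General Clearance is held — every condition holds. Considering the limiting provisions: (h) operates (a current Annual Certificate is held), but is overridden by (i): (i) operates — a current Category E Approval is held. (j) applies (the reportable unit count is 94, meeting the 90 threshold), but yields to (k): (k) is engaged — the record's age is 34 years, meeting the 26 years threshold. (l) would limit (k) — a current General Waiver is held — but (m) sets (l) aside: (m) operates against (l): the baseline figure is 120, under the 122 limit. (n) is engaged (the compliance score is 53 points, below the 78 points limit), but is overridden by (o): (o) applies — a current Class G Clearance is held. (d) remains available.
All of (e)'s requirements are met (the qualifying period is 300 days, meeting the 300 days threshold; the reference index is 196, less than the 254 limit). However, paragraphs (p)–(q) must be considered: (p) operates against (e): a current Standing Exemption Letter is held. (q), which would lift (p), is not triggered — Chen is not the subject of the audit. Exception (e) does not apply.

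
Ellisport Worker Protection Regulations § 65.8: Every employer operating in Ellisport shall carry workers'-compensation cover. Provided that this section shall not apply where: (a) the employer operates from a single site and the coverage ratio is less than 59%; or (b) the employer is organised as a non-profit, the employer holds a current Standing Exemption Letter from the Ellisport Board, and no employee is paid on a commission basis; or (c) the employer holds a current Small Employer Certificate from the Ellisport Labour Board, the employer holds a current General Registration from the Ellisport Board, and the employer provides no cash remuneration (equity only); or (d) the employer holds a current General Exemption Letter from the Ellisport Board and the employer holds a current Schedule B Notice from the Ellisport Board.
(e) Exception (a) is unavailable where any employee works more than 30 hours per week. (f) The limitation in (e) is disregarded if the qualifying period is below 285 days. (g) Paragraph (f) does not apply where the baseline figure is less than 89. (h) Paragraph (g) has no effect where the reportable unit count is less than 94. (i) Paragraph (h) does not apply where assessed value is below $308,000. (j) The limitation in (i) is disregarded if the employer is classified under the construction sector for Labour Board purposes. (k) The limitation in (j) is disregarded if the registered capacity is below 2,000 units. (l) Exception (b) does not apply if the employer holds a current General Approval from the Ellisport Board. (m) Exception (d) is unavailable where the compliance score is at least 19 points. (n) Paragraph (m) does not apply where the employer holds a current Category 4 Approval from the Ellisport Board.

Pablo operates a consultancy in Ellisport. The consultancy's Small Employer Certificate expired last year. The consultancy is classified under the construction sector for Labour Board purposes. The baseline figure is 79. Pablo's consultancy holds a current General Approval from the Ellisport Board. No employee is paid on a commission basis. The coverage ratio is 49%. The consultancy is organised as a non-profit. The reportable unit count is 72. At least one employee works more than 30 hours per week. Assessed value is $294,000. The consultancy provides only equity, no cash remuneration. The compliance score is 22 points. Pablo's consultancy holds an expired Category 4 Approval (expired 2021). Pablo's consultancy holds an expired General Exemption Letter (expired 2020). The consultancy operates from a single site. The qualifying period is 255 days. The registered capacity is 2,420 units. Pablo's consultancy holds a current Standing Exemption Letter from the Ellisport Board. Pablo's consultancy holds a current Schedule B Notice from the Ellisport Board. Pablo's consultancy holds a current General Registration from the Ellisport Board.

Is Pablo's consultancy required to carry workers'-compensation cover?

Exception (a)'s conditions are all satisfied: the employer operates from a single site; the coverage ratio is 49%, less than the 59% limit. As to paragraphs (e)–(k): (e) would limit (a) — at least one employee exceeds 30 hours/week — but (f) sets (e) aside: (f) operates against (e): the qualifying period is 255 days, below the 285 days limit. (g) would limit (f) — the baseline figure is 79, less than the 89 limit — but (h) sets (g) aside: (h) is engaged — the reportable unit count is 72, less than the 94 limit. (i) applies (assessed value is $294,000, below the $308,000 limit), but is overridden by (j): (j) is engaged — the consultancy is classified under the construction sector. (k) is not engaged (the registered capacity is 2,420 units, not below 2,000 units), so (j) stands. Exception (a) stands.
All of (b)'s requirements are met (the employer is a non-profit; a current Standing Exemption Letter is held; no employee is paid on commission). However, paragraph (l) must be considered: (l) operates — a current General Approval is held. (b) is therefore removed.
Exception (c) does not apply: the Small Employer Certificate has expired.
Exception (d) requires that the employer holds a current General Exemption Letter from the Ellisport Board; but the General Exemption Letter is not current, so (d) is unavailable.

No — exception (a) applies; Pablo's consultancy is not required to carry workers'-compensation cover.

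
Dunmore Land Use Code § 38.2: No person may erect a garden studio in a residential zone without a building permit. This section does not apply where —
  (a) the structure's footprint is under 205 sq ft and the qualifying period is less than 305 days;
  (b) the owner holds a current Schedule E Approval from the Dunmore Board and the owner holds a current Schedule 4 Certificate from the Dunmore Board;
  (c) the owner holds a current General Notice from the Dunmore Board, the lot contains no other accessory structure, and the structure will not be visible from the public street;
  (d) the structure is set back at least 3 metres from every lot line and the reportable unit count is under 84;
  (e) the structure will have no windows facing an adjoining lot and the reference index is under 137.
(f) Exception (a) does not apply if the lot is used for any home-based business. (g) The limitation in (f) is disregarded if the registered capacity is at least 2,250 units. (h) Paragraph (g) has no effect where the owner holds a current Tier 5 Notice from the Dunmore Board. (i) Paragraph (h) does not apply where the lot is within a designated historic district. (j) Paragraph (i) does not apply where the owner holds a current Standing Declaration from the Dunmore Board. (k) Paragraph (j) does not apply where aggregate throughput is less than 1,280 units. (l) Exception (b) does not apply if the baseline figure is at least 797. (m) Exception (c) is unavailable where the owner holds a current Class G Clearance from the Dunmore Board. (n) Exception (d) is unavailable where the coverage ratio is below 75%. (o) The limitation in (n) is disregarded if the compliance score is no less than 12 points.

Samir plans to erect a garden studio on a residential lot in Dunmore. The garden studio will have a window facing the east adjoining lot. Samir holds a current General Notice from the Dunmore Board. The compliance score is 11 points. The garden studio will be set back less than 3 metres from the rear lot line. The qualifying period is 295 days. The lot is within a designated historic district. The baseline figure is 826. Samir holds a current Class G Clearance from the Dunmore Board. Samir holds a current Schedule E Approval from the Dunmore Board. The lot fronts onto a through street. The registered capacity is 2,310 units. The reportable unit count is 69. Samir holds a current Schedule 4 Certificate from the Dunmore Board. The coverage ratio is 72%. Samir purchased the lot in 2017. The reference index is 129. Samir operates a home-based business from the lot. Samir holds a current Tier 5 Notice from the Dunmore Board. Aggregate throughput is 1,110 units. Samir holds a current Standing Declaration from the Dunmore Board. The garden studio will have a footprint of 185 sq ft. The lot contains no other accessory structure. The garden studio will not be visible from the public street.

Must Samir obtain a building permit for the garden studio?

Exception (a): the structure's footprint is 185 sq ft, under the 205 sq ft limit; the qualifying period is 295 days, less than the 305 days limit — every condition holds. Applying paragraphs (f)–(k): (f) applies (a home-based business operates on the lot), but is itself disapplied by (g): (g) operates against (f): the registered capacity is 2,310 units, meeting the 2,250 units threshold. (h) would limit (g) — a current Tier 5 Notice is held — but (i) sets (h) aside: (i) operates against (h): the lot is in a historic district. (j) is triggered (a current Standing Declaration is held), but is set aside by (k): (k) operates against (j): aggregate throughput is 1,110 units, less than the 1,280 units limit. (a) remains available.
Exception (b)'s conditions are all satisfied: a current Schedule E Approval is held; a current Schedule 4 Certificate is held. But applying paragraph (l): (l) is triggered — the baseline figure is 826, meeting the 797 threshold. So (b) is unavailable.
Exception (c)'s conditions are all satisfied: a current General Notice is held; the lot has no other accessory structure; the structure will not be visible from the street. However, paragraph (m) must be considered: (m) operates against (c): a current Class G Clearance is held. So (c) is unavailable.
Exception (d) fails — the rear setback is under 3 m.
Exception (e) requires that the structure will have no windows facing an adjoining lot; but a window faces an adjoining lot, so (e) is unavailable.

No — exception (a) applies; Samir does not need a building permit.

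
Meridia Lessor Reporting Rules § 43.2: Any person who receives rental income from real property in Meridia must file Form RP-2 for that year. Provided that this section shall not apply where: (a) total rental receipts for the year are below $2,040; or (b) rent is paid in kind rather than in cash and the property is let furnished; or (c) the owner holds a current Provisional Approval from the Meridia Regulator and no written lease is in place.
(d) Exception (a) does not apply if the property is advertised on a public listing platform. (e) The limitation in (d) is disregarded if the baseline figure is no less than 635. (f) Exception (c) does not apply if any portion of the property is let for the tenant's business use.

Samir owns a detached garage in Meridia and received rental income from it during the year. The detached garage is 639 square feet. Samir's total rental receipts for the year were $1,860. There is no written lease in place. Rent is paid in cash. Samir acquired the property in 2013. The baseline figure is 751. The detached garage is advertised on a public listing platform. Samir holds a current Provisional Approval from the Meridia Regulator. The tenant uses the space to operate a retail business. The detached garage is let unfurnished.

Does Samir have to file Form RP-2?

No — exception (a) applies; Samir is not required to file Form RP-2.

All of (a)'s requirements are met (total rental receipts for the year are $1,860, below the $2,040 limit). Applying paragraphs (d)–(e): (d) is engaged (the property is publicly advertised), but is itself disapplied by (e): (e) is triggered — the baseline figure is 751, meeting the 635 threshold. (a) remains available.
Exception (b) requires that rent is paid in kind rather than in cash; but rent is paid in cash, so (b) is unavailable.
Exception (c)'s conditions are all satisfied: a current Provisional Approval is held; there is no written lease. Turning to paragraph (f): (f) is triggered — the space is let for business use. (c) is therefore removed.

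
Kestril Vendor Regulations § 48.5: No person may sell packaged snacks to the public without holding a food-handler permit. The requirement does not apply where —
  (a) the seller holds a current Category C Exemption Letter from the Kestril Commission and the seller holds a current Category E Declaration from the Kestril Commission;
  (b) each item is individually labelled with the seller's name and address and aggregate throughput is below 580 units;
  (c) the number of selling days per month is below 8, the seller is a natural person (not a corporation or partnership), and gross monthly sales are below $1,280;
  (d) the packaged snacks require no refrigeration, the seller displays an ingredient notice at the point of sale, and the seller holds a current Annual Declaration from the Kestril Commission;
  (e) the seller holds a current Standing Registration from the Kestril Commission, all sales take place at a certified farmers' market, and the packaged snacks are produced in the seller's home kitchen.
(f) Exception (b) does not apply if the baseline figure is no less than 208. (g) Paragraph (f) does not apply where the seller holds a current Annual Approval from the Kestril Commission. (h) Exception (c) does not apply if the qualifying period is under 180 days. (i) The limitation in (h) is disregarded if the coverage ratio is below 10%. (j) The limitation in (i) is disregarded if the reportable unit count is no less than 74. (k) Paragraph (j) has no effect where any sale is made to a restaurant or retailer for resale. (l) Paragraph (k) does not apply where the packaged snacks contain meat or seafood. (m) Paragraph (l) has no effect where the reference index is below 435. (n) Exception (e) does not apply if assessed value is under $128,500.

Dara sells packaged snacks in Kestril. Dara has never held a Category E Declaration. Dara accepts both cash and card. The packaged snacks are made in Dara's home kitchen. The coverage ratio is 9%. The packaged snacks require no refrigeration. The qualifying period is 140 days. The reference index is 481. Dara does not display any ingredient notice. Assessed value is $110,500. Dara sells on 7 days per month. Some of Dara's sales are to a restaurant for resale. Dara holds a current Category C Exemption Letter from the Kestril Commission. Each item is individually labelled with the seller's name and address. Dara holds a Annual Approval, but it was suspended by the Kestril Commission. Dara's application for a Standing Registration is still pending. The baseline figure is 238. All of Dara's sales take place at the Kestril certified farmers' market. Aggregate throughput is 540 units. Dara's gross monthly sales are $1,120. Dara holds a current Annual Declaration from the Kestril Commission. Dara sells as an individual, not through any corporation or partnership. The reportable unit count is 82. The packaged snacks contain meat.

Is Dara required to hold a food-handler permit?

Yes — Dara must hold a food-handler permit.

Exception (a) requires that the seller holds a current Category E Declaration from the Kestril Commission; but the Category E Declaration is not current, so (a) is unavailable.
Exception (b)'s conditions are all satisfied: items are individually labelled; aggregate throughput is 540 units, below the 580 units limit. However, paragraphs (f)–(g) must be considered: (f) operates — the baseline figure is 238, meeting the 208 threshold. (g), which would lift (f), is not triggered — there is no Annual Approval in force. So (b) is unavailable.
Exception (c) is satisfied on its face — the number of selling days per month is 7, below the 8 limit; the seller is a natural person; gross monthly sales are $1,120, below the $1,280 limit. But: (h) operates against (c): the qualifying period is 140 days, under the 180 days limit. (i) applies (the coverage ratio is 9%, below the 10% limit), but is displaced by (j): (j) operates against (i): the reportable unit count is 82, meeting the 74 threshold. (k) would limit (j) — some sales are to a restaurant for resale — but (l) sets (k) aside: (l) operates against (k): the packaged snacks contain meat. (m), which would lift (l), is inapplicable — the reference index is 481, not below 435. So (c) is unavailable.
Exception (d) does not apply: no ingredient notice is displayed.
Exception (e) fails — the Standing Registration is not current.
Every exception is unavailable, so the rule governs.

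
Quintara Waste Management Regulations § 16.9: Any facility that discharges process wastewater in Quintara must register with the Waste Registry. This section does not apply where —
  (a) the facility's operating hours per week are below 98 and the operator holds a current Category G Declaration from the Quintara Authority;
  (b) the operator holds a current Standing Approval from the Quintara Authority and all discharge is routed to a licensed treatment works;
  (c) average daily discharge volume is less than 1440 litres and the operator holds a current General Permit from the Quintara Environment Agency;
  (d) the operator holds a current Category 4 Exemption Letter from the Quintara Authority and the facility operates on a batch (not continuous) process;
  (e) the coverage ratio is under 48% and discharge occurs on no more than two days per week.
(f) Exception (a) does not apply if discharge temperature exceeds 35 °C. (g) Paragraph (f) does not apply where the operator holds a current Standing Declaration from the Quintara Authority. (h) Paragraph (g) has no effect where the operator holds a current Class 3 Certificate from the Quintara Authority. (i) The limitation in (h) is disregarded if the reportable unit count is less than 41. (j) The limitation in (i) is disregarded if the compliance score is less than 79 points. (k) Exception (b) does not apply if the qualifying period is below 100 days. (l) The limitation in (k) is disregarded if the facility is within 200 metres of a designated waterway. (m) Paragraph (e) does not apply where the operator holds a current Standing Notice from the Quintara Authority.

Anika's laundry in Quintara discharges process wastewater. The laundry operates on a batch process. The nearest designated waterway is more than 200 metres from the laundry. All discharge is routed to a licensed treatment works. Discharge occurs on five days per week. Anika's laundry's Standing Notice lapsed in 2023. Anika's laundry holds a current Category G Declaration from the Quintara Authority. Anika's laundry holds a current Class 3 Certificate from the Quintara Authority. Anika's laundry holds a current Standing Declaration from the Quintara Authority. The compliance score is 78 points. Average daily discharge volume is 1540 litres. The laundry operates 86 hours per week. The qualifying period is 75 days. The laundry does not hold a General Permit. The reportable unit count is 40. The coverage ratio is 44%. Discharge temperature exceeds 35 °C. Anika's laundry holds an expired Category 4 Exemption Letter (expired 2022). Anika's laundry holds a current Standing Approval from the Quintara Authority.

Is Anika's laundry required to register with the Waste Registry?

Yes — Anika's laundry must register with the Waste Registry.

All of (a)'s requirements are met (the facility's operating hours per week are 86, below the 98 limit; a current Category G Declaration is held). However, paragraphs (f)–(j) must be considered: (f) is triggered — discharge temperature exceeds 35 °C. (g) is engaged (a current Standing Declaration is held), but yields to (h): (h) operates — a current Class 3 Certificate is held. (i) would limit (h) — the reportable unit count is 40, less than the 41 limit — but (j) sets (i) aside: (j) operates against (i): the compliance score is 78 points, less than the 79 points limit. (a) is therefore removed.
All of (b)'s requirements are met (a current Standing Approval is held; discharge is routed to a licensed treatment works). However, paragraphs (k)–(l) must be considered: (k) is engaged — the qualifying period is 75 days, below the 100 days limit. (l) does not operate here (the laundry is more than 200 m from any designated waterway), so (k) stands. (b) is therefore removed.
Exception (c) requires that average daily discharge volume is less than 1440 litres; but average daily discharge volume is 1540 litres, not less than 1440 litres, so (c) is unavailable.
Exception (d) fails — no current Category 4 Exemption Letter is held.
Exception (e) fails — discharge occurs on five days per week.
No exception applies. The general rule governs.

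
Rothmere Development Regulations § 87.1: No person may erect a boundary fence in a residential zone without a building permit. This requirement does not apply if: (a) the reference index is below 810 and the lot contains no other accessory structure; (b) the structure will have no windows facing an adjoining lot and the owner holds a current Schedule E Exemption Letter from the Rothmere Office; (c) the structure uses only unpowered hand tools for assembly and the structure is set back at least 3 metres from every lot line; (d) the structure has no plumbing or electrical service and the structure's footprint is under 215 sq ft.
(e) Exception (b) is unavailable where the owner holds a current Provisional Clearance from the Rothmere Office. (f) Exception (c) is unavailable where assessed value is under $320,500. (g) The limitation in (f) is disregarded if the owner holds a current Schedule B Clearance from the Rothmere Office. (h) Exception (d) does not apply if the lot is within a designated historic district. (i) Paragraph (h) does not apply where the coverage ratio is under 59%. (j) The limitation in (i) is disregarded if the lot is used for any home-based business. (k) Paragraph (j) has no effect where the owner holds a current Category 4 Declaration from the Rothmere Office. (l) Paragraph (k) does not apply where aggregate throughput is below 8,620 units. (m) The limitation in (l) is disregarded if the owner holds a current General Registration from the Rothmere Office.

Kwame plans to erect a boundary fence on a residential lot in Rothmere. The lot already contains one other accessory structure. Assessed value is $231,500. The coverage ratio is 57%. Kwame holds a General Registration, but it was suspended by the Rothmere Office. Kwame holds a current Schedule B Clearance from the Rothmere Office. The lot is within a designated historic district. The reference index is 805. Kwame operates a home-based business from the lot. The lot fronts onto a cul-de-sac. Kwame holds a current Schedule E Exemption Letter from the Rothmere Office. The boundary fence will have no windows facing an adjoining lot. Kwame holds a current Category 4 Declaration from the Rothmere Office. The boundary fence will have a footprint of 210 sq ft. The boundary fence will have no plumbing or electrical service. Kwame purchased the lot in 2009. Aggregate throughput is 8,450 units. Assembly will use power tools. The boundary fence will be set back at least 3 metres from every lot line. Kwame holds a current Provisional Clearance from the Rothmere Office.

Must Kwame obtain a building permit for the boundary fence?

Exception (a) does not apply: the lot already has another accessory structure.
All of (b)'s requirements are met (no windows face an adjoining lot; a current Schedule E Exemption Letter is held). But: (e) is engaged — a current Provisional Clearance is held. Exception (b) does not apply.
Exception (c) does not apply: assembly uses power tools.
Exception (d) is satisfied on its face — there is no plumbing or electrical service; the structure's footprint is 210 sq ft, under the 215 sq ft limit. But applying paragraphs (h)–(m): (h) operates against (d): the lot is in a historic district. (i) would limit (h) — the coverage ratio is 57%, under the 59% limit — but (j) sets (i) aside: (j) operates against (i): a home-based business operates on the lot. (k) applies (a current Category 4 Declaration is held), but is overridden by (l): (l) applies — aggregate throughput is 8,450 units, below the 8,620 units limit. (m), which would lift (l), is inapplicable — the General Registration is not current. Exception (d) does not apply.
No exception displaces § 87.1.

Yes — Kwame must obtain a building permit.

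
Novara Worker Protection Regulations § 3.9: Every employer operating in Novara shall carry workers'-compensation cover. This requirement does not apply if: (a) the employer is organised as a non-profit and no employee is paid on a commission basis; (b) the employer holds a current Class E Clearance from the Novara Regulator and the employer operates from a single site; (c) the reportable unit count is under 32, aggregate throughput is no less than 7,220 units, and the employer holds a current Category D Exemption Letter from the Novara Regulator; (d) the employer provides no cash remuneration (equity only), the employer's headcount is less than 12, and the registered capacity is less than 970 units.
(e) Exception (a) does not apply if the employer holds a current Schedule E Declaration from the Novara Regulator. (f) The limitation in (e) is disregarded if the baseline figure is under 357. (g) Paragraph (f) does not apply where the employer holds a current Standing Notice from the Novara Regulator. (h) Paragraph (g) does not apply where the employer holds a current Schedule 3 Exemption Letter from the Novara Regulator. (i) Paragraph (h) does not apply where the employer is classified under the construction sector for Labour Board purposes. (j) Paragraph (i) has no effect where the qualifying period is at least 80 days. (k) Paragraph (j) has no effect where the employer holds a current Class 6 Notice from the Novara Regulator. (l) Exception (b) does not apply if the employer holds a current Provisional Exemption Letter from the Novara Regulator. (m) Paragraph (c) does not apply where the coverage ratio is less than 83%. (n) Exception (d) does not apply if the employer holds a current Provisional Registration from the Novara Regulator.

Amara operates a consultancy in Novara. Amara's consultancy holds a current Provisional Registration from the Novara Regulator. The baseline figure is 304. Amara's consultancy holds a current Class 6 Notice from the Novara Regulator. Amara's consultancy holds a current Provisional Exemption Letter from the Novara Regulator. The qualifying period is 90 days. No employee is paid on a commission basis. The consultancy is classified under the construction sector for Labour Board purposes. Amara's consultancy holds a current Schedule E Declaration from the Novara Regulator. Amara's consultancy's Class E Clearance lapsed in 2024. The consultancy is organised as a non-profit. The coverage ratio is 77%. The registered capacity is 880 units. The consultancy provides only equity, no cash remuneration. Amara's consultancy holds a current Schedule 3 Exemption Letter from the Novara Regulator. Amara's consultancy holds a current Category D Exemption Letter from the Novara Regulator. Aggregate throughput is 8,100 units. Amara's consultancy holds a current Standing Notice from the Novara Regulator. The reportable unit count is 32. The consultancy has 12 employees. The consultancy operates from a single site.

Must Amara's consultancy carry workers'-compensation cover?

Exception (a): the employer is a non-profit; no employee is paid on commission — every condition holds. Turning to paragraphs (e)–(k): (e) operates against (a): a current Schedule E Declaration is held. (f) would limit (e) — the baseline figure is 304, under the 357 limit — but (g) sets (f) aside: (g) is triggered — a current Standing Notice is held. (h) would limit (g) — a current Schedule 3 Exemption Letter is held — but (i) sets (h) aside: (i) is engaged — the consultancy is classified under the construction sector. (j) would limit (i) — the qualifying period is 90 days, meeting the 80 days threshold — but (k) sets (j) aside: (k) operates — a current Class 6 Notice is held. So (a) is unavailable.
Exception (b) does not apply: there is no Class E Clearance in force.
Exception (c) requires that the reportable unit count is under 32; but the reportable unit count is 32, not under 32, so (c) is unavailable.
Exception (d) fails — the employer's headcount is 12, not less than 12.
None of the exceptions is available; § 3.9 applies in full.

Yes — Amara's consultancy must carry workers'-compensation cover.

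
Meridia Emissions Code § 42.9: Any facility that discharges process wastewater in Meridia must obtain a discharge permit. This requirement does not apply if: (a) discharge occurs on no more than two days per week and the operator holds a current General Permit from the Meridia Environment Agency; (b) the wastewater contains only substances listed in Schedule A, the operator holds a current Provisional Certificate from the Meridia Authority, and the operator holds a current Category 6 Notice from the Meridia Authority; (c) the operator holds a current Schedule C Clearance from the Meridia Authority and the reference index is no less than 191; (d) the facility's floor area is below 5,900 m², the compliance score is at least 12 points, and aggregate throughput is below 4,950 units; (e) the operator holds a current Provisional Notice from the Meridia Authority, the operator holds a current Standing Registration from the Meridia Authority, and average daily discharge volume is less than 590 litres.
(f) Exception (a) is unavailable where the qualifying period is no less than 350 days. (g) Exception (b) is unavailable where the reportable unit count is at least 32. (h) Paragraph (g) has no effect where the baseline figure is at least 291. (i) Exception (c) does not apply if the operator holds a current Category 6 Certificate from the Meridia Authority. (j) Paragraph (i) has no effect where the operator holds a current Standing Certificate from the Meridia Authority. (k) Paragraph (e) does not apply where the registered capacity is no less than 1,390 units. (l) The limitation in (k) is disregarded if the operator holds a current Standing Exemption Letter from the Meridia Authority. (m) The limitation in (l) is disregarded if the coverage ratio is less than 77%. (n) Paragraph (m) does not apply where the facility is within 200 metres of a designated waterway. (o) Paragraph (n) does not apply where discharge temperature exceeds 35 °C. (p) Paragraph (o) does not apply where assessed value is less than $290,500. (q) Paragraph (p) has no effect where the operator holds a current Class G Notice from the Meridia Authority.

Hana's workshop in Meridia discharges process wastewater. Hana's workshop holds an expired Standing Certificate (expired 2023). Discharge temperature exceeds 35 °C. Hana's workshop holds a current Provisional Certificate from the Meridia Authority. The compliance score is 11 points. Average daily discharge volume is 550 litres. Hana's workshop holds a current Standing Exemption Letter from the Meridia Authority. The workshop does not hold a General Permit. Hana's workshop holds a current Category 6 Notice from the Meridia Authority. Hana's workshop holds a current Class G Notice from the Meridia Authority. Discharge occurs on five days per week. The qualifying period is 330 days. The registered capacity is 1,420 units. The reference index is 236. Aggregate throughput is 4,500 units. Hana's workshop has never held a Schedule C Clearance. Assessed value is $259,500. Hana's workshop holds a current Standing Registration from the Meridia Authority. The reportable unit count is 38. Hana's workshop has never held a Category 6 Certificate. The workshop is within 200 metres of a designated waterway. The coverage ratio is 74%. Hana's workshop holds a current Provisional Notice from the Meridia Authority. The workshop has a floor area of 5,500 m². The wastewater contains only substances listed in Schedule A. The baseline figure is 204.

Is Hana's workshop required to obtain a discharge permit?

Yes — Hana's workshop must obtain a discharge permit.

Exception (a) fails — discharge occurs on five days per week.
Exception (b)'s conditions are all satisfied: the wastewater is Schedule-A-only; a current Provisional Certificate is held; a current Category 6 Notice is held. But applying paragraphs (g)–(h): (g) is triggered — the reportable unit count is 38, meeting the 32 threshold. (h) is not triggered (the baseline figure is 204, short of 291), so (g) stands. (b) is therefore removed.
Exception (c) fails — no current Schedule C Clearance is held.
Exception (d) does not apply: the compliance score is 11 points, short of 12 points.
Exception (e)'s conditions are all satisfied: a current Provisional Notice is held; a current Standing Registration is held; average daily discharge volume is 550 litres, less than the 590 litres limit. But applying paragraphs (k)–(q): (k) operates against (e): the registered capacity is 1,420 units, meeting the 1,390 units threshold. (l) would limit (k) — a current Standing Exemption Letter is held — but (m) sets (l) aside: (m) is triggered — the coverage ratio is 74%, less than the 77% limit. (n) applies (the workshop is within 200 m of a designated waterway), but is overridden by (o): (o) operates against (n): discharge temperature exceeds 35 °C. (p) would limit (o) — assessed value is $259,500, less than the $290,500 limit — but (q) sets (p) aside: (q) operates against (p): a current Class G Notice is held. So (e) is unavailable.
Every exception is unavailable, so the rule governs.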